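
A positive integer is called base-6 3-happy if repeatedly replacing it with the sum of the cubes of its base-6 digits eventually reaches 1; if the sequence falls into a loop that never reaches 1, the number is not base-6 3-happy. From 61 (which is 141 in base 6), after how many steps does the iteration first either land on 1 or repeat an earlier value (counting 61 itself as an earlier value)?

9

61 = (1,4,1)_6 → 1³ + 4³ + 1³ = 66
66 = (1,5,0)_6 → 1³ + 5³ + 0³ = 126
126 = (3,3,0)_6 → 3³ + 3³ + 0³ = 54
54 = (1,3,0)_6 → 1³ + 3³ + 0³ = 28
28 = (4,4)_6 → 4³ + 4³ = 128
128 = (3,3,2)_6 → 3³ + 3³ + 2³ = 62
62 = (1,4,2)_6 → 1³ + 4³ + 2³ = 73
73 = (2,0,1)_6 → 2³ + 0³ + 1³ = 9
9 = (1,3)_6 → 1³ + 3³ = 28  — 28 repeats.
That took 9 steps.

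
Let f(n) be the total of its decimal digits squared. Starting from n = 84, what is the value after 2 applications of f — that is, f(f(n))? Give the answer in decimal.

84 → 8² + 4² = 80
80 → 8² + 0² = 64

64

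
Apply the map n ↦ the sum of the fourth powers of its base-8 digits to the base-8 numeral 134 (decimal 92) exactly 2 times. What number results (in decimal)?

657

92 = (1,3,4)_8 → 1⁴ + 3⁴ + 4⁴ = 1 + 81 + 256 = 338
338 = (5,2,2)_8 → 5⁴ + 2⁴ + 2⁴ = 625 + 16 + 16 = 657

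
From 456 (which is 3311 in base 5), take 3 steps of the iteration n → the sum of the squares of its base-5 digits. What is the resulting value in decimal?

10

456 = (3,3,1,1)_5 → 3² + 3² + 1² + 1² = 20
20 = (4,0)_5 → 4² + 0² = 16
16 = (3,1)_5 → 3² + 1² = 10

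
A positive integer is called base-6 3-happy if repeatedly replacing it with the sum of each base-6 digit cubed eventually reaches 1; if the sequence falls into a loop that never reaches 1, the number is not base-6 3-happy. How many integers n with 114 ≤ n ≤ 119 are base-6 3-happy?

5

114: 114 → 28 → 128 → 62 → 73 → 9 → 28  — not base-6 3-happy
115: 115 → 29 → 189 → 153 → 92 → 43 → 3 → 27 → 91 → 36 → 1  — base-6 3-happy
116: 116 → 36 → 1  — base-6 3-happy
117: 117 → 55 → 29 → 189 → 153 → 92 → 43 → 3 → 27 → 91 → 36 → 1  — base-6 3-happy
118: 118 → 92 → 43 → 3 → 27 → 91 → 36 → 1  — base-6 3-happy
119: 119 → 153 → 92 → 43 → 3 → 27 → 91 → 36 → 1  — base-6 3-happy
base-6 3-happy: 115, 116, 117, 118, 119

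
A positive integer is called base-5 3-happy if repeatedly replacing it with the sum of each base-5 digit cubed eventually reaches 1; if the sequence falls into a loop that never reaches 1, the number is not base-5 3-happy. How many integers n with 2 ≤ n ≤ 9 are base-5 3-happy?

2: 2 → 8 → 28 → 28  — not base-5 3-happy
3: 3 → 27 → 9 → 65 → 35 → 9  — not base-5 3-happy
4: 4 → 64 → 80 → 28 → 28  — not base-5 3-happy
5: 5 → 1  — base-5 3-happy
6: 6 → 2 → 8 → 28 → 28  — not base-5 3-happy
7: 7 → 9 → 65 → 35 → 9  — not base-5 3-happy
8: 8 → 28 → 28  — not base-5 3-happy
9: 9 → 65 → 35 → 9  — not base-5 3-happy
base-5 3-happy: 5

1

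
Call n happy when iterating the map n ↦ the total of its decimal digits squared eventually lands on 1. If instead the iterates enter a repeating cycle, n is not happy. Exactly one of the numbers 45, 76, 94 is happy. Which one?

94

45: 45 → 41 → 17 → 50 → 25 → 29 → 85 → 89 → 145 → 42 → 20 → 4 → 16 → 37 → 58 → 89  — repeats 89 (not happy)
76: 76 → 85 → 89 → 145 → 42 → 20 → 4 → 16 → 37 → 58 → 89  — repeats 89 (not happy)
94: 94 → 97 → 130 → 10 → 1  — reaches 1 (happy)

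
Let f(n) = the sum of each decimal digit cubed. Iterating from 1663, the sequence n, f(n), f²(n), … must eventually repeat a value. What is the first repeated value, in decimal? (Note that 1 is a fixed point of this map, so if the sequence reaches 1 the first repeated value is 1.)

1663 → 1³ + 6³ + 6³ + 3³ = 1 + 216 + 216 + 27 = 460
460 → 4³ + 6³ + 0³ = 64 + 216 + 0 = 280
280 → 2³ + 8³ + 0³ = 8 + 512 + 0 = 520
520 → 5³ + 2³ + 0³ = 125 + 8 + 0 = 133
133 → 1³ + 3³ + 3³ = 1 + 27 + 27 = 55
55 → 5³ + 5³ = 125 + 125 = 250
250 → 2³ + 5³ + 0³ = 8 + 125 + 0 = 133  — 133 already appeared earlier.

133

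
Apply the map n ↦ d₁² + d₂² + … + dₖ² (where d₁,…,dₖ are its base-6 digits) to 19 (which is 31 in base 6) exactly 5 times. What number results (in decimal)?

26

19 = (3,1)_6 → 3² + 1² = 9 + 1 = 10
10 = (1,4)_6 → 1² + 4² = 1 + 16 = 17
17 = (2,5)_6 → 2² + 5² = 4 + 25 = 29
29 = (4,5)_6 → 4² + 5² = 16 + 25 = 41
41 = (1,0,5)_6 → 1² + 0² + 5² = 1 + 0 + 25 = 26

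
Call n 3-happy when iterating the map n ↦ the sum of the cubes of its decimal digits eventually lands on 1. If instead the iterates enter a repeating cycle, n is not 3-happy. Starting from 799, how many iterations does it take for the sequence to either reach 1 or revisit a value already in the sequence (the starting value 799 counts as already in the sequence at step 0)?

6

799 → 7³ + 9³ + 9³ = 1801
1801 → 1³ + 8³ + 0³ + 1³ = 514
514 → 5³ + 1³ + 4³ = 190
190 → 1³ + 9³ + 0³ = 730
730 → 7³ + 3³ + 0³ = 370
370 → 3³ + 7³ + 0³ = 370  — 370 repeats.
That took 6 steps.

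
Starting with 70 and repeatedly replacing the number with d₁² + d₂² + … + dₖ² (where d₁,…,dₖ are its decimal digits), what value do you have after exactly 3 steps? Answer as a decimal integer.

70 → 7² + 0² = 49 + 0 = 49
49 → 4² + 9² = 16 + 81 = 97
97 → 9² + 7² = 81 + 49 = 130

130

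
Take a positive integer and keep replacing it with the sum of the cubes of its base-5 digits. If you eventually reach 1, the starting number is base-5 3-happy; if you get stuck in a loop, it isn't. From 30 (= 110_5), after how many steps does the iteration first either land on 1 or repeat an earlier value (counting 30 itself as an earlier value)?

4

30 = (1,1,0)_5 → 1³ + 1³ + 0³ = 1 + 1 + 0 = 2
2 = (2)_5 → 2³ = 8
8 = (1,3)_5 → 1³ + 3³ = 1 + 27 = 28
28 = (1,0,3)_5 → 1³ + 0³ + 3³ = 1 + 0 + 27 = 28  — 28 repeats.
That took 4 steps.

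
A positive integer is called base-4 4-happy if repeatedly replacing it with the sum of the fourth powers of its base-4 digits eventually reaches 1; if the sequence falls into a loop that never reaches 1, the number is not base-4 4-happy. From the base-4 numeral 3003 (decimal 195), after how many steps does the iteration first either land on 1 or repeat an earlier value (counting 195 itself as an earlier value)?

5

195 = (3,0,0,3)_4 → 3⁴ + 0⁴ + 0⁴ + 3⁴ = 81 + 0 + 0 + 81 = 162
162 = (2,2,0,2)_4 → 2⁴ + 2⁴ + 0⁴ + 2⁴ = 16 + 16 + 0 + 16 = 48
48 = (3,0,0)_4 → 3⁴ + 0⁴ + 0⁴ = 81 + 0 + 0 = 81
81 = (1,1,0,1)_4 → 1⁴ + 1⁴ + 0⁴ + 1⁴ = 1 + 1 + 0 + 1 = 3
3 = (3)_4 → 3⁴ = 81  — 81 repeats.
That took 5 steps.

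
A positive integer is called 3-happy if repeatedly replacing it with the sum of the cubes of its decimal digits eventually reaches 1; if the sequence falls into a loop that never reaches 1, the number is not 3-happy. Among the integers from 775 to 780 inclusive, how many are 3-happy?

1

775: 775 → 811 → 514 → 190 → 730 → 370 → 370  (repeats 370)
776: 776 → 902 → 737 → 713 → 371 → 371  (repeats 371)
777: 777 → 1029 → 738 → 882 → 1032 → 36 → 243 → 99 → 1458 → 702 → 351 → 153 → 153  (repeats 153)
778: 778 → 1198 → 1243 → 100 → 1  (reaches 1)
779: 779 → 1415 → 191 → 731 → 371 → 371  (repeats 371)
780: 780 → 855 → 762 → 567 → 684 → 792 → 1080 → 513 → 153 → 153  (repeats 153)
3-happy: 778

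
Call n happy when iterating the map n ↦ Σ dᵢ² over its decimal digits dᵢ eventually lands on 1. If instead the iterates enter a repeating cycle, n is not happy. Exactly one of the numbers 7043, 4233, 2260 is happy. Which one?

2260

7043: 7043 → 74 → 65 → 61 → 37 → 58 → 89 → 145 → 42 → 20 → 4 → 16 → 37  — repeats 37 (not happy)
4233: 4233 → 38 → 73 → 58 → 89 → 145 → 42 → 20 → 4 → 16 → 37 → 58  — repeats 58 (not happy)
2260: 2260 → 44 → 32 → 13 → 10 → 1  — reaches 1 (happy)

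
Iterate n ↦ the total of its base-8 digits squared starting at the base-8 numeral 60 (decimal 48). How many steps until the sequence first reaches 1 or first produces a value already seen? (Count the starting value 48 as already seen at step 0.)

5

48 = (6,0)_8 → 6² + 0² = 36
36 = (4,4)_8 → 4² + 4² = 32
32 = (4,0)_8 → 4² + 0² = 16
16 = (2,0)_8 → 2² + 0² = 4
4 = (4)_8 → 4² = 16  — 16 repeats.
That took 5 steps.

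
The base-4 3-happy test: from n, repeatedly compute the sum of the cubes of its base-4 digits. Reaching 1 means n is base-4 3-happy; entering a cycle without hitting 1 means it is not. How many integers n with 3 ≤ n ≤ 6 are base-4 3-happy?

1

3: 3 → 27 → 36 → 9 → 9  — not base-4 3-happy
4: 4 → 1  — base-4 3-happy
5: 5 → 2 → 8 → 8  — not base-4 3-happy
6: 6 → 9 → 9  — not base-4 3-happy
base-4 3-happy: 4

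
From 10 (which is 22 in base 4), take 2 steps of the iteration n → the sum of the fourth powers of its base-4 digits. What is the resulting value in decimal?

10 = (2,2)_4 → 32
32 = (2,0,0)_4 → 16

16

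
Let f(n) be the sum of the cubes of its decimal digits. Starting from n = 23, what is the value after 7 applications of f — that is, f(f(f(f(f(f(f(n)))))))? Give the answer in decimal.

23 → 2³ + 3³ = 8 + 27 = 35
35 → 3³ + 5³ = 27 + 125 = 152
152 → 1³ + 5³ + 2³ = 1 + 125 + 8 = 134
134 → 1³ + 3³ + 4³ = 1 + 27 + 64 = 92
92 → 9³ + 2³ = 729 + 8 = 737
737 → 7³ + 3³ + 7³ = 343 + 27 + 343 = 713
713 → 7³ + 1³ + 3³ = 343 + 1 + 27 = 371

371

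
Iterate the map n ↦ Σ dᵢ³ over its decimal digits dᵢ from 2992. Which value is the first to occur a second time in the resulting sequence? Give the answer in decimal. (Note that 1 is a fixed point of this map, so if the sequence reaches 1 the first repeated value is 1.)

2992 → 2³ + 9³ + 9³ + 2³ = 1474
1474 → 1³ + 4³ + 7³ + 4³ = 472
472 → 4³ + 7³ + 2³ = 415
415 → 4³ + 1³ + 5³ = 190
190 → 1³ + 9³ + 0³ = 730
730 → 7³ + 3³ + 0³ = 370
370 → 3³ + 7³ + 0³ = 370  — 370 already appeared earlier.

370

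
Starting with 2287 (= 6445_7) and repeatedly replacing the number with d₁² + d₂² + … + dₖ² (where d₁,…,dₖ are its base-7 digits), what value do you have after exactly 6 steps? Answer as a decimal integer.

45

2287 = (6,4,4,5)_7 → 6² + 4² + 4² + 5² = 36 + 16 + 16 + 25 = 93
93 = (1,6,2)_7 → 1² + 6² + 2² = 1 + 36 + 4 = 41
41 = (5,6)_7 → 5² + 6² = 25 + 36 = 61
61 = (1,1,5)_7 → 1² + 1² + 5² = 1 + 1 + 25 = 27
27 = (3,6)_7 → 3² + 6² = 9 + 36 = 45
45 = (6,3)_7 → 6² + 3² = 36 + 9 = 45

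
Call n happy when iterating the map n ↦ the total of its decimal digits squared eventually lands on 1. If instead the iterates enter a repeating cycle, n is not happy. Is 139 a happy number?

happy

139 → 1² + 3² + 9² = 91
91 → 9² + 1² = 82
82 → 8² + 2² = 68
68 → 6² + 8² = 100
100 → 1² + 0² + 0² = 1  — reached 1.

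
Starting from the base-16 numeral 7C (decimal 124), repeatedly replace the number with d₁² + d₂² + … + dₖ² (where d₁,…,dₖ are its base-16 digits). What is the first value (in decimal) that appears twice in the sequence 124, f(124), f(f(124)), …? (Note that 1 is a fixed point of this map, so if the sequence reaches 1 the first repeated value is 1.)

169

124 = (7,12)_16 → 7² + 12² = 49 + 144 = 193
193 = (12,1)_16 → 12² + 1² = 144 + 1 = 145
145 = (9,1)_16 → 9² + 1² = 81 + 1 = 82
82 = (5,2)_16 → 5² + 2² = 25 + 4 = 29
29 = (1,13)_16 → 1² + 13² = 1 + 169 = 170
170 = (10,10)_16 → 10² + 10² = 100 + 100 = 200
200 = (12,8)_16 → 12² + 8² = 144 + 64 = 208
208 = (13,0)_16 → 13² + 0² = 169 + 0 = 169
169 = (10,9)_16 → 10² + 9² = 100 + 81 = 181
181 = (11,5)_16 → 11² + 5² = 121 + 25 = 146
146 = (9,2)_16 → 9² + 2² = 81 + 4 = 85
85 = (5,5)_16 → 5² + 5² = 25 + 25 = 50
50 = (3,2)_16 → 3² + 2² = 9 + 4 = 13
13 = (13)_16 → 13² = 169  — 169 already appeared earlier.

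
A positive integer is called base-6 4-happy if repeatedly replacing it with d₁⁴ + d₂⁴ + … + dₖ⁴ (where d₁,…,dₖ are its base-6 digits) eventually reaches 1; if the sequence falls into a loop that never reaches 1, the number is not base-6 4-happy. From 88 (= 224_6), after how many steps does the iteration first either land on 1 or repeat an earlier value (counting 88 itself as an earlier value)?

88 = (2,2,4)_6 → 2⁴ + 2⁴ + 4⁴ = 16 + 16 + 256 = 288
288 = (1,2,0,0)_6 → 1⁴ + 2⁴ + 0⁴ + 0⁴ = 1 + 16 + 0 + 0 = 17
17 = (2,5)_6 → 2⁴ + 5⁴ = 16 + 625 = 641
641 = (2,5,4,5)_6 → 2⁴ + 5⁴ + 4⁴ + 5⁴ = 16 + 625 + 256 + 625 = 1522
1522 = (1,1,0,1,4)_6 → 1⁴ + 1⁴ + 0⁴ + 1⁴ + 4⁴ = 1 + 1 + 0 + 1 + 256 = 259
259 = (1,1,1,1)_6 → 1⁴ + 1⁴ + 1⁴ + 1⁴ = 1 + 1 + 1 + 1 = 4
4 = (4)_6 → 4⁴ = 256
256 = (1,1,0,4)_6 → 1⁴ + 1⁴ + 0⁴ + 4⁴ = 1 + 1 + 0 + 256 = 258
258 = (1,1,1,0)_6 → 1⁴ + 1⁴ + 1⁴ + 0⁴ = 1 + 1 + 1 + 0 = 3
3 = (3)_6 → 3⁴ = 81
81 = (2,1,3)_6 → 2⁴ + 1⁴ + 3⁴ = 16 + 1 + 81 = 98
98 = (2,4,2)_6 → 2⁴ + 4⁴ + 2⁴ = 16 + 256 + 16 = 288  — 288 repeats.
That took 12 steps.

12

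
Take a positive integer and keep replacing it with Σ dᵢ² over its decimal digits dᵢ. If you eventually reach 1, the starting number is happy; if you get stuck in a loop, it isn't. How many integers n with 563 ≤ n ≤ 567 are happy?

563: 563 → 70 → 49 → 97 → 130 → 10 → 1  — happy
564: 564 → 77 → 98 → 145 → 42 → 20 → 4 → 16 → 37 → 58 → 89 → 145  — not happy
565: 565 → 86 → 100 → 1  — happy
566: 566 → 97 → 130 → 10 → 1  — happy
567: 567 → 110 → 2 → 4 → 16 → 37 → 58 → 89 → 145 → 42 → 20 → 4  — not happy
happy: 563, 565, 566

3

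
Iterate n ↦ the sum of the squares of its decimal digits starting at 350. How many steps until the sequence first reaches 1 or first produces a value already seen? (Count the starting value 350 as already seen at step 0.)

13

350 → 3² + 5² + 0² = 34
34 → 3² + 4² = 25
25 → 2² + 5² = 29
29 → 2² + 9² = 85
85 → 8² + 5² = 89
89 → 8² + 9² = 145
145 → 1² + 4² + 5² = 42
42 → 4² + 2² = 20
20 → 2² + 0² = 4
4 → 4² = 16
16 → 1² + 6² = 37
37 → 3² + 7² = 58
58 → 5² + 8² = 89  — 89 repeats.
That took 13 steps.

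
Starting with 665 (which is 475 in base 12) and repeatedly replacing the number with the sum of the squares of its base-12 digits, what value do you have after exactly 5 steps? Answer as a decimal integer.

65

665 = (4,7,5)_12 → 90
90 = (7,6)_12 → 85
85 = (7,1)_12 → 50
50 = (4,2)_12 → 20
20 = (1,8)_12 → 65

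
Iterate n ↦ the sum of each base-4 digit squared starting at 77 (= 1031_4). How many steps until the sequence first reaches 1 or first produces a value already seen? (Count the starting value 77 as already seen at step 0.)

77 = (1,0,3,1)_4 → 1² + 0² + 3² + 1² = 1 + 0 + 9 + 1 = 11
11 = (2,3)_4 → 2² + 3² = 4 + 9 = 13
13 = (3,1)_4 → 3² + 1² = 9 + 1 = 10
10 = (2,2)_4 → 2² + 2² = 4 + 4 = 8
8 = (2,0)_4 → 2² + 0² = 4 + 0 = 4
4 = (1,0)_4 → 1² + 0² = 1 + 0 = 1  — reached 1.
That took 6 steps.

6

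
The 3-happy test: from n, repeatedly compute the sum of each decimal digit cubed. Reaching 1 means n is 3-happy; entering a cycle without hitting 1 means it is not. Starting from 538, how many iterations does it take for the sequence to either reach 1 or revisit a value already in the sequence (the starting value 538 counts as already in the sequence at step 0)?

6

538 → 664
664 → 496
496 → 1009
1009 → 730
730 → 370
370 → 370  — 370 repeats.
That took 6 steps.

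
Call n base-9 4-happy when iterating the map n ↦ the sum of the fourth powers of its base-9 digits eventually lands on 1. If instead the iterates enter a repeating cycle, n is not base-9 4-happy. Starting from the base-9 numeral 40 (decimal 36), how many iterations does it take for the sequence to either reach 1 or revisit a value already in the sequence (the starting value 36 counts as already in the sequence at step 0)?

13

36 = (4,0)_9 → 4⁴ + 0⁴ = 256 + 0 = 256
256 = (3,1,4)_9 → 3⁴ + 1⁴ + 4⁴ = 81 + 1 + 256 = 338
338 = (4,1,5)_9 → 4⁴ + 1⁴ + 5⁴ = 256 + 1 + 625 = 882
882 = (1,1,8,0)_9 → 1⁴ + 1⁴ + 8⁴ + 0⁴ = 1 + 1 + 4096 + 0 = 4098
4098 = (5,5,5,3)_9 → 5⁴ + 5⁴ + 5⁴ + 3⁴ = 625 + 625 + 625 + 81 = 1956
1956 = (2,6,1,3)_9 → 2⁴ + 6⁴ + 1⁴ + 3⁴ = 16 + 1296 + 1 + 81 = 1394
1394 = (1,8,1,8)_9 → 1⁴ + 8⁴ + 1⁴ + 8⁴ = 1 + 4096 + 1 + 4096 = 8194
8194 = (1,2,2,1,4)_9 → 1⁴ + 2⁴ + 2⁴ + 1⁴ + 4⁴ = 1 + 16 + 16 + 1 + 256 = 290
290 = (3,5,2)_9 → 3⁴ + 5⁴ + 2⁴ = 81 + 625 + 16 = 722
722 = (8,8,2)_9 → 8⁴ + 8⁴ + 2⁴ = 4096 + 4096 + 16 = 8208
8208 = (1,2,2,3,0)_9 → 1⁴ + 2⁴ + 2⁴ + 3⁴ + 0⁴ = 1 + 16 + 16 + 81 + 0 = 114
114 = (1,3,6)_9 → 1⁴ + 3⁴ + 6⁴ = 1 + 81 + 1296 = 1378
1378 = (1,8,0,1)_9 → 1⁴ + 8⁴ + 0⁴ + 1⁴ = 1 + 4096 + 0 + 1 = 4098  — 4098 repeats.
That took 13 steps.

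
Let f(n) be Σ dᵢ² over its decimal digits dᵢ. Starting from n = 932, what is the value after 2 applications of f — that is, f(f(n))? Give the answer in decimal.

97

932 → 9² + 3² + 2² = 94
94 → 9² + 4² = 97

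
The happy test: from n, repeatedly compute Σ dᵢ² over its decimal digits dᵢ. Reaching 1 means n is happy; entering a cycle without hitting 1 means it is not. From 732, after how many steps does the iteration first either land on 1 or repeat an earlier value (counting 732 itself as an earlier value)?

11

732 → 7² + 3² + 2² = 49 + 9 + 4 = 62
62 → 6² + 2² = 36 + 4 = 40
40 → 4² + 0² = 16 + 0 = 16
16 → 1² + 6² = 1 + 36 = 37
37 → 3² + 7² = 9 + 49 = 58
58 → 5² + 8² = 25 + 64 = 89
89 → 8² + 9² = 64 + 81 = 145
145 → 1² + 4² + 5² = 1 + 16 + 25 = 42
42 → 4² + 2² = 16 + 4 = 20
20 → 2² + 0² = 4 + 0 = 4
4 → 4² = 16  — 16 repeats.
That took 11 steps.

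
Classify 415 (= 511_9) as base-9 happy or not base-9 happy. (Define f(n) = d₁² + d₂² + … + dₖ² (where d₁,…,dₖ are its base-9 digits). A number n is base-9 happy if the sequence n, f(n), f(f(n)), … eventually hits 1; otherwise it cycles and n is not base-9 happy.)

base-9 happy

415 = (5,1,1)_9 → 5² + 1² + 1² = 27
27 = (3,0)_9 → 3² + 0² = 9
9 = (1,0)_9 → 1² + 0² = 1  — reached 1.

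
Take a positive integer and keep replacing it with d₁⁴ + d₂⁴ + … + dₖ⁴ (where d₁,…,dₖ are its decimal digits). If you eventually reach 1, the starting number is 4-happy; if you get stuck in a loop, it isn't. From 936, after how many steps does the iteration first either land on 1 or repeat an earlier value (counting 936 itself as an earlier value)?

936 → 9⁴ + 3⁴ + 6⁴ = 6561 + 81 + 1296 = 7938
7938 → 7⁴ + 9⁴ + 3⁴ + 8⁴ = 2401 + 6561 + 81 + 4096 = 13139
13139 → 1⁴ + 3⁴ + 1⁴ + 3⁴ + 9⁴ = 1 + 81 + 1 + 81 + 6561 = 6725
6725 → 6⁴ + 7⁴ + 2⁴ + 5⁴ = 1296 + 2401 + 16 + 625 = 4338
4338 → 4⁴ + 3⁴ + 3⁴ + 8⁴ = 256 + 81 + 81 + 4096 = 4514
4514 → 4⁴ + 5⁴ + 1⁴ + 4⁴ = 256 + 625 + 1 + 256 = 1138
1138 → 1⁴ + 1⁴ + 3⁴ + 8⁴ = 1 + 1 + 81 + 4096 = 4179
4179 → 4⁴ + 1⁴ + 7⁴ + 9⁴ = 256 + 1 + 2401 + 6561 = 9219
9219 → 9⁴ + 2⁴ + 1⁴ + 9⁴ = 6561 + 16 + 1 + 6561 = 13139  — 13139 repeats.
That took 9 steps.

9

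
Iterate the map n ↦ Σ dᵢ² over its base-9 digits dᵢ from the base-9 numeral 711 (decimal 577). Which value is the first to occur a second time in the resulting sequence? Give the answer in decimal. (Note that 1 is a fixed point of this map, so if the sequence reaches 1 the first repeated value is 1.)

65

577 = (7,1,1)_9 → 7² + 1² + 1² = 49 + 1 + 1 = 51
51 = (5,6)_9 → 5² + 6² = 25 + 36 = 61
61 = (6,7)_9 → 6² + 7² = 36 + 49 = 85
85 = (1,0,4)_9 → 1² + 0² + 4² = 1 + 0 + 16 = 17
17 = (1,8)_9 → 1² + 8² = 1 + 64 = 65
65 = (7,2)_9 → 7² + 2² = 49 + 4 = 53
53 = (5,8)_9 → 5² + 8² = 25 + 64 = 89
89 = (1,0,8)_9 → 1² + 0² + 8² = 1 + 0 + 64 = 65  — 65 already appeared earlier.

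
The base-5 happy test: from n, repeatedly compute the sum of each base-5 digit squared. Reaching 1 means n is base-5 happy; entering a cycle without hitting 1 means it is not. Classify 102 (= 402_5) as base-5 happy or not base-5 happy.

102 = (4,0,2)_5 → 4² + 0² + 2² = 20
20 = (4,0)_5 → 4² + 0² = 16
16 = (3,1)_5 → 3² + 1² = 10
10 = (2,0)_5 → 2² + 0² = 4
4 = (4)_5 → 4² = 16  — 16 already seen; the sequence cycles without reaching 1.

not base-5 happy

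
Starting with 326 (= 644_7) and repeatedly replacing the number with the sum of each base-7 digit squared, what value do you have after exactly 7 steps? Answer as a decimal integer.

4

326 = (6,4,4)_7 → 6² + 4² + 4² = 36 + 16 + 16 = 68
68 = (1,2,5)_7 → 1² + 2² + 5² = 1 + 4 + 25 = 30
30 = (4,2)_7 → 4² + 2² = 16 + 4 = 20
20 = (2,6)_7 → 2² + 6² = 4 + 36 = 40
40 = (5,5)_7 → 5² + 5² = 25 + 25 = 50
50 = (1,0,1)_7 → 1² + 0² + 1² = 1 + 0 + 1 = 2
2 = (2)_7 → 2² = 4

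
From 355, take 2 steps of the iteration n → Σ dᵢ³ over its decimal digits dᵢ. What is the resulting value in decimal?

694

355 → 3³ + 5³ + 5³ = 277
277 → 2³ + 7³ + 7³ = 694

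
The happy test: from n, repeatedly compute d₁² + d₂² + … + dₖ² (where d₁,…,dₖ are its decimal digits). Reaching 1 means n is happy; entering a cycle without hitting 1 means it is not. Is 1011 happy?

not happy

1011 → 1² + 0² + 1² + 1² = 3
3 → 3² = 9
9 → 9² = 81
81 → 8² + 1² = 65
65 → 6² + 5² = 61
61 → 6² + 1² = 37
37 → 3² + 7² = 58
58 → 5² + 8² = 89
89 → 8² + 9² = 145
145 → 1² + 4² + 5² = 42
42 → 4² + 2² = 20
20 → 2² + 0² = 4
4 → 4² = 16
16 → 1² + 6² = 37  — 37 already seen; the sequence cycles without reaching 1.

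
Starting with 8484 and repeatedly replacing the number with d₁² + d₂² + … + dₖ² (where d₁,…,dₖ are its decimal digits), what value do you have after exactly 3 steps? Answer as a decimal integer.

8484 → 8² + 4² + 8² + 4² = 64 + 16 + 64 + 16 = 160
160 → 1² + 6² + 0² = 1 + 36 + 0 = 37
37 → 3² + 7² = 9 + 49 = 58

58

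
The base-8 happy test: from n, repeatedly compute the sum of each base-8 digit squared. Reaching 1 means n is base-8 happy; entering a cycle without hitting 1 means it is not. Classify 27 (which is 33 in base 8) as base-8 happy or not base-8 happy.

27 = (3,3)_8 → 3² + 3² = 9 + 9 = 18
18 = (2,2)_8 → 2² + 2² = 4 + 4 = 8
8 = (1,0)_8 → 1² + 0² = 1 + 0 = 1  — reached 1.

base-8 happy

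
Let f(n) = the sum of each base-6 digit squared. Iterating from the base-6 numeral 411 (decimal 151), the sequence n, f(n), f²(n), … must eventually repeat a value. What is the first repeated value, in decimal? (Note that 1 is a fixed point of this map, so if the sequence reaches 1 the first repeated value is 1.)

17

151 = (4,1,1)_6 → 4² + 1² + 1² = 18
18 = (3,0)_6 → 3² + 0² = 9
9 = (1,3)_6 → 1² + 3² = 10
10 = (1,4)_6 → 1² + 4² = 17
17 = (2,5)_6 → 2² + 5² = 29
29 = (4,5)_6 → 4² + 5² = 41
41 = (1,0,5)_6 → 1² + 0² + 5² = 26
26 = (4,2)_6 → 4² + 2² = 20
20 = (3,2)_6 → 3² + 2² = 13
13 = (2,1)_6 → 2² + 1² = 5
5 = (5)_6 → 5² = 25
25 = (4,1)_6 → 4² + 1² = 17  — 17 already appeared earlier.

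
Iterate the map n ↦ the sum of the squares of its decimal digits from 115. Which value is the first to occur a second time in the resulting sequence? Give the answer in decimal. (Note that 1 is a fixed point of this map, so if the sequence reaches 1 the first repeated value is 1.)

89

115 → 27
27 → 53
53 → 34
34 → 25
25 → 29
29 → 85
85 → 89
89 → 145
145 → 42
42 → 20
20 → 4
4 → 16
16 → 37
37 → 58
58 → 89  — 89 already appeared earlier.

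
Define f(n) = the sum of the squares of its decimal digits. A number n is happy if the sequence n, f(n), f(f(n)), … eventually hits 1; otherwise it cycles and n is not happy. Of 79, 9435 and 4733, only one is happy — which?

79: 79 → 130 → 10 → 1  — reaches 1 (happy)
9435: 9435 → 131 → 11 → 2 → 4 → 16 → 37 → 58 → 89 → 145 → 42 → 20 → 4  — repeats 4 (not happy)
4733: 4733 → 83 → 73 → 58 → 89 → 145 → 42 → 20 → 4 → 16 → 37 → 58  — repeats 58 (not happy)

79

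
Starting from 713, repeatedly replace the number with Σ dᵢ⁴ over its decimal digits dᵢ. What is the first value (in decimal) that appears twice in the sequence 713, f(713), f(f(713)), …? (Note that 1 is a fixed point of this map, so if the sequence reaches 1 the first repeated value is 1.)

713 → 2483
2483 → 4449
4449 → 7329
7329 → 9059
9059 → 13747
13747 → 5140
5140 → 882
882 → 8208
8208 → 8208  — 8208 already appeared earlier.

8208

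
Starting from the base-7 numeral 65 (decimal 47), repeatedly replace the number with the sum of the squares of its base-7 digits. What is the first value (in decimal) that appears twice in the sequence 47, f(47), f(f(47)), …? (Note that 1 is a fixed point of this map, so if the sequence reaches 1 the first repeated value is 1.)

45

47 = (6,5)_7 → 6² + 5² = 61
61 = (1,1,5)_7 → 1² + 1² + 5² = 27
27 = (3,6)_7 → 3² + 6² = 45
45 = (6,3)_7 → 6² + 3² = 45  — 45 already appeared earlier.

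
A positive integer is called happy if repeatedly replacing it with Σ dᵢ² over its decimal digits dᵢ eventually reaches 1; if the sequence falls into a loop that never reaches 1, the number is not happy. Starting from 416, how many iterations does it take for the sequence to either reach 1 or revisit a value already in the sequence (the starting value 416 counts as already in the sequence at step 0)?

416 → 4² + 1² + 6² = 16 + 1 + 36 = 53
53 → 5² + 3² = 25 + 9 = 34
34 → 3² + 4² = 9 + 16 = 25
25 → 2² + 5² = 4 + 25 = 29
29 → 2² + 9² = 4 + 81 = 85
85 → 8² + 5² = 64 + 25 = 89
89 → 8² + 9² = 64 + 81 = 145
145 → 1² + 4² + 5² = 1 + 16 + 25 = 42
42 → 4² + 2² = 16 + 4 = 20
20 → 2² + 0² = 4 + 0 = 4
4 → 4² = 16
16 → 1² + 6² = 1 + 36 = 37
37 → 3² + 7² = 9 + 49 = 58
58 → 5² + 8² = 25 + 64 = 89  — 89 repeats.
That took 14 steps.

14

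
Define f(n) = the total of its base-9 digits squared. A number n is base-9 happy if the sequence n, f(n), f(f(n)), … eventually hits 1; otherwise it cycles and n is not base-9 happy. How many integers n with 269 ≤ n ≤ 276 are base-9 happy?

1

269: 269 → 77 → 89 → 65 → 53 → 89  (repeats 89)
270: 270 → 18 → 4 → 16 → 50 → 50  (repeats 50)
271: 271 → 19 → 5 → 25 → 53 → 89 → 65 → 53  (repeats 53)
272: 272 → 22 → 20 → 8 → 64 → 50 → 50  (repeats 50)
273: 273 → 27 → 9 → 1  (reaches 1)
274: 274 → 34 → 58 → 52 → 74 → 68 → 74  (repeats 74)
275: 275 → 43 → 65 → 53 → 89 → 65  (repeats 65)
276: 276 → 54 → 36 → 16 → 50 → 50  (repeats 50)
base-9 happy: 273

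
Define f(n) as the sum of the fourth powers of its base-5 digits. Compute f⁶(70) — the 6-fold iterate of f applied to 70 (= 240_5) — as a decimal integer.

194

70 = (2,4,0)_5 → 272
272 = (2,0,4,2)_5 → 288
288 = (2,1,2,3)_5 → 114
114 = (4,2,4)_5 → 528
528 = (4,1,0,3)_5 → 338
338 = (2,3,2,3)_5 → 194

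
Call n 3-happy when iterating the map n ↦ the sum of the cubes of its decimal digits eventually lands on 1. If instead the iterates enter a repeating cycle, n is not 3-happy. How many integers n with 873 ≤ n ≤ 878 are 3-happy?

1

873: 873 → 882 → 1032 → 36 → 243 → 99 → 1458 → 702 → 351 → 153 → 153  (repeats 153)
874: 874 → 919 → 1459 → 919  (repeats 919)
875: 875 → 980 → 1241 → 74 → 407 → 407  (repeats 407)
876: 876 → 1071 → 345 → 216 → 225 → 141 → 66 → 432 → 99 → 1458 → 702 → 351 → 153 → 153  (repeats 153)
877: 877 → 1198 → 1243 → 100 → 1  (reaches 1)
878: 878 → 1367 → 587 → 980 → 1241 → 74 → 407 → 407  (repeats 407)
3-happy: 877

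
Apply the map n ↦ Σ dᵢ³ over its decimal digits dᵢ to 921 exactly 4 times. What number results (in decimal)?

36

921 → 738
738 → 882
882 → 1032
1032 → 36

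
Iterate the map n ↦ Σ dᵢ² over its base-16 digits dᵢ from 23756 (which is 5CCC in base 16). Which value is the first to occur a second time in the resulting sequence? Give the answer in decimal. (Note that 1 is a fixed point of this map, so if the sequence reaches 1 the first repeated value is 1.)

169

23756 = (5,12,12,12)_16 → 5² + 12² + 12² + 12² = 457
457 = (1,12,9)_16 → 1² + 12² + 9² = 226
226 = (14,2)_16 → 14² + 2² = 200
200 = (12,8)_16 → 12² + 8² = 208
208 = (13,0)_16 → 13² + 0² = 169
169 = (10,9)_16 → 10² + 9² = 181
181 = (11,5)_16 → 11² + 5² = 146
146 = (9,2)_16 → 9² + 2² = 85
85 = (5,5)_16 → 5² + 5² = 50
50 = (3,2)_16 → 3² + 2² = 13
13 = (13)_16 → 13² = 169  — 169 already appeared earlier.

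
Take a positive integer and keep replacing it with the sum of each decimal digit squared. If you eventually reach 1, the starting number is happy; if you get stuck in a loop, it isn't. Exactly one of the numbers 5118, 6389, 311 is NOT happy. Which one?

311

5118: 5118 → 91 → 82 → 68 → 100 → 1  — reaches 1 (happy)
6389: 6389 → 190 → 82 → 68 → 100 → 1  — reaches 1 (happy)
311: 311 → 11 → 2 → 4 → 16 → 37 → 58 → 89 → 145 → 42 → 20 → 4  — repeats 4 (not happy)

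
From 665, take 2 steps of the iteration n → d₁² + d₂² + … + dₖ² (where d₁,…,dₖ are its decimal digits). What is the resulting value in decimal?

665 → 6² + 6² + 5² = 97
97 → 9² + 7² = 130

130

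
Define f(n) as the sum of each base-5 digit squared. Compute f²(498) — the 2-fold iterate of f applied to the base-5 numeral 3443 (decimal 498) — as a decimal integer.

4

498 = (3,4,4,3)_5 → 3² + 4² + 4² + 3² = 9 + 16 + 16 + 9 = 50
50 = (2,0,0)_5 → 2² + 0² + 0² = 4 + 0 + 0 = 4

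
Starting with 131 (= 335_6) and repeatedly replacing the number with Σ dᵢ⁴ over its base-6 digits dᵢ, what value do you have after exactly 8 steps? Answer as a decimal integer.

114

131 = (3,3,5)_6 → 3⁴ + 3⁴ + 5⁴ = 81 + 81 + 625 = 787
787 = (3,3,5,1)_6 → 3⁴ + 3⁴ + 5⁴ + 1⁴ = 81 + 81 + 625 + 1 = 788
788 = (3,3,5,2)_6 → 3⁴ + 3⁴ + 5⁴ + 2⁴ = 81 + 81 + 625 + 16 = 803
803 = (3,4,1,5)_6 → 3⁴ + 4⁴ + 1⁴ + 5⁴ = 81 + 256 + 1 + 625 = 963
963 = (4,2,4,3)_6 → 4⁴ + 2⁴ + 4⁴ + 3⁴ = 256 + 16 + 256 + 81 = 609
609 = (2,4,5,3)_6 → 2⁴ + 4⁴ + 5⁴ + 3⁴ = 16 + 256 + 625 + 81 = 978
978 = (4,3,1,0)_6 → 4⁴ + 3⁴ + 1⁴ + 0⁴ = 256 + 81 + 1 + 0 = 338
338 = (1,3,2,2)_6 → 1⁴ + 3⁴ + 2⁴ + 2⁴ = 1 + 81 + 16 + 16 = 114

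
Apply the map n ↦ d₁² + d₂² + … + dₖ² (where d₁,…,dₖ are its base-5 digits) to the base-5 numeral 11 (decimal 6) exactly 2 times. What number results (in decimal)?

6 = (1,1)_5 → 1² + 1² = 2
2 = (2)_5 → 2² = 4

4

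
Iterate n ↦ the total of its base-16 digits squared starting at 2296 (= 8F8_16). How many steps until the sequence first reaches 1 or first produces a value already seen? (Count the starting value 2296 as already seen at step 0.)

2296 = (8,15,8)_16 → 8² + 15² + 8² = 353
353 = (1,6,1)_16 → 1² + 6² + 1² = 38
38 = (2,6)_16 → 2² + 6² = 40
40 = (2,8)_16 → 2² + 8² = 68
68 = (4,4)_16 → 4² + 4² = 32
32 = (2,0)_16 → 2² + 0² = 4
4 = (4)_16 → 4² = 16
16 = (1,0)_16 → 1² + 0² = 1  — reached 1.
That took 8 steps.

8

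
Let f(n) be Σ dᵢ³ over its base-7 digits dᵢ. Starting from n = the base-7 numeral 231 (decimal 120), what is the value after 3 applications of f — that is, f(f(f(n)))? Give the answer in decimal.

72

120 = (2,3,1)_7 → 2³ + 3³ + 1³ = 36
36 = (5,1)_7 → 5³ + 1³ = 126
126 = (2,4,0)_7 → 2³ + 4³ + 0³ = 72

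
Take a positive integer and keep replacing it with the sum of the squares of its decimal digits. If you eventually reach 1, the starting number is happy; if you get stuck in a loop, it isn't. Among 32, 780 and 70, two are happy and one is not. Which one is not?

780

32: 32 → 13 → 10 → 1  — reaches 1 (happy)
780: 780 → 113 → 11 → 2 → 4 → 16 → 37 → 58 → 89 → 145 → 42 → 20 → 4  — repeats 4 (not happy)
70: 70 → 49 → 97 → 130 → 10 → 1  — reaches 1 (happy)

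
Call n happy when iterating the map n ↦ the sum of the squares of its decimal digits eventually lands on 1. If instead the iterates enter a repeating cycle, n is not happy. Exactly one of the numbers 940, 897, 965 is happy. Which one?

940: 940 → 97 → 130 → 10 → 1  — reaches 1 (happy)
897: 897 → 194 → 98 → 145 → 42 → 20 → 4 → 16 → 37 → 58 → 89 → 145  — repeats 145 (not happy)
965: 965 → 142 → 21 → 5 → 25 → 29 → 85 → 89 → 145 → 42 → 20 → 4 → 16 → 37 → 58 → 89  — repeats 89 (not happy)

940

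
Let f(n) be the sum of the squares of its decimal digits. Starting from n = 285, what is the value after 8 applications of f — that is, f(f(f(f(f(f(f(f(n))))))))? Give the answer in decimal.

285 → 2² + 8² + 5² = 4 + 64 + 25 = 93
93 → 9² + 3² = 81 + 9 = 90
90 → 9² + 0² = 81 + 0 = 81
81 → 8² + 1² = 64 + 1 = 65
65 → 6² + 5² = 36 + 25 = 61
61 → 6² + 1² = 36 + 1 = 37
37 → 3² + 7² = 9 + 49 = 58
58 → 5² + 8² = 25 + 64 = 89

89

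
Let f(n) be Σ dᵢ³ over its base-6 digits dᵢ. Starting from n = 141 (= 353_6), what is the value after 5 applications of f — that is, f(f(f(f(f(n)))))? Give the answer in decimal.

1

141 = (3,5,3)_6 → 3³ + 5³ + 3³ = 27 + 125 + 27 = 179
179 = (4,5,5)_6 → 4³ + 5³ + 5³ = 64 + 125 + 125 = 314
314 = (1,2,4,2)_6 → 1³ + 2³ + 4³ + 2³ = 1 + 8 + 64 + 8 = 81
81 = (2,1,3)_6 → 2³ + 1³ + 3³ = 8 + 1 + 27 = 36
36 = (1,0,0)_6 → 1³ + 0³ + 0³ = 1 + 0 + 0 = 1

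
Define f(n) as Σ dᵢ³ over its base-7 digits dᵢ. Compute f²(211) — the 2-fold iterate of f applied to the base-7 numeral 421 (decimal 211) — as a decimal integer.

211 = (4,2,1)_7 → 73
73 = (1,3,3)_7 → 55

55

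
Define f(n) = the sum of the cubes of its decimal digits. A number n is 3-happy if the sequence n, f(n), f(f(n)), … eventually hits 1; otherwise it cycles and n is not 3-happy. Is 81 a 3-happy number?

81 → 8³ + 1³ = 513
513 → 5³ + 1³ + 3³ = 153
153 → 1³ + 5³ + 3³ = 153  — 153 already seen; the sequence cycles without reaching 1.

not 3-happy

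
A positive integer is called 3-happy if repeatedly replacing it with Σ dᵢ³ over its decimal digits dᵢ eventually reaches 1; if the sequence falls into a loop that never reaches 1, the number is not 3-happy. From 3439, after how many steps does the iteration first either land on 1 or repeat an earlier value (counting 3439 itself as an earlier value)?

4

3439 → 3³ + 4³ + 3³ + 9³ = 847
847 → 8³ + 4³ + 7³ = 919
919 → 9³ + 1³ + 9³ = 1459
1459 → 1³ + 4³ + 5³ + 9³ = 919  — 919 repeats.
That took 4 steps.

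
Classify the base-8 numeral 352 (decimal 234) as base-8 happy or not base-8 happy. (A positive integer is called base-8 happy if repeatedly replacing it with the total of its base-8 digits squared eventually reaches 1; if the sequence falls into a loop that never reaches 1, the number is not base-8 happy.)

234 = (3,5,2)_8 → 3² + 5² + 2² = 9 + 25 + 4 = 38
38 = (4,6)_8 → 4² + 6² = 16 + 36 = 52
52 = (6,4)_8 → 6² + 4² = 36 + 16 = 52  — 52 already seen; the sequence cycles without reaching 1.

not base-8 happy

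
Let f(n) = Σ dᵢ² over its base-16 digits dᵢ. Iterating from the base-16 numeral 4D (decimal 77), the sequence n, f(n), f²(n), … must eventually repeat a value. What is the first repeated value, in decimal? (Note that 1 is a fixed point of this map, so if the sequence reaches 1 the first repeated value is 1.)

77 = (4,13)_16 → 4² + 13² = 16 + 169 = 185
185 = (11,9)_16 → 11² + 9² = 121 + 81 = 202
202 = (12,10)_16 → 12² + 10² = 144 + 100 = 244
244 = (15,4)_16 → 15² + 4² = 225 + 16 = 241
241 = (15,1)_16 → 15² + 1² = 225 + 1 = 226
226 = (14,2)_16 → 14² + 2² = 196 + 4 = 200
200 = (12,8)_16 → 12² + 8² = 144 + 64 = 208
208 = (13,0)_16 → 13² + 0² = 169 + 0 = 169
169 = (10,9)_16 → 10² + 9² = 100 + 81 = 181
181 = (11,5)_16 → 11² + 5² = 121 + 25 = 146
146 = (9,2)_16 → 9² + 2² = 81 + 4 = 85
85 = (5,5)_16 → 5² + 5² = 25 + 25 = 50
50 = (3,2)_16 → 3² + 2² = 9 + 4 = 13
13 = (13)_16 → 13² = 169  — 169 already appeared earlier.

169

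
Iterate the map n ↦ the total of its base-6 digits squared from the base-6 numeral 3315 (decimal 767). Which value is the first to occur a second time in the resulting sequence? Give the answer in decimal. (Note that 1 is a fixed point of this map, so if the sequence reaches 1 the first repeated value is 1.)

1

767 = (3,3,1,5)_6 → 3² + 3² + 1² + 5² = 9 + 9 + 1 + 25 = 44
44 = (1,1,2)_6 → 1² + 1² + 2² = 1 + 1 + 4 = 6
6 = (1,0)_6 → 1² + 0² = 1 + 0 = 1  — reached the fixed point 1.
1 → 1, so 1 is the first repeated value.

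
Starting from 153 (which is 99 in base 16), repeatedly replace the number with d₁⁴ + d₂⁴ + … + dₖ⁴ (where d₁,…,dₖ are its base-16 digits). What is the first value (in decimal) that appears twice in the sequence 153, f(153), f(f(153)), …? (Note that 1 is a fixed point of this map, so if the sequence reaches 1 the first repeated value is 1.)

14658

153 = (9,9)_16 → 9⁴ + 9⁴ = 6561 + 6561 = 13122
13122 = (3,3,4,2)_16 → 3⁴ + 3⁴ + 4⁴ + 2⁴ = 81 + 81 + 256 + 16 = 434
434 = (1,11,2)_16 → 1⁴ + 11⁴ + 2⁴ = 1 + 14641 + 16 = 14658
14658 = (3,9,4,2)_16 → 3⁴ + 9⁴ + 4⁴ + 2⁴ = 81 + 6561 + 256 + 16 = 6914
6914 = (1,11,0,2)_16 → 1⁴ + 11⁴ + 0⁴ + 2⁴ = 1 + 14641 + 0 + 16 = 14658  — 14658 already appeared earlier.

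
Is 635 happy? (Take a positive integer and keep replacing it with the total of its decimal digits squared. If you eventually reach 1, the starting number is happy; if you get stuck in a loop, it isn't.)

happy

635 → 6² + 3² + 5² = 36 + 9 + 25 = 70
70 → 7² + 0² = 49 + 0 = 49
49 → 4² + 9² = 16 + 81 = 97
97 → 9² + 7² = 81 + 49 = 130
130 → 1² + 3² + 0² = 1 + 9 + 0 = 10
10 → 1² + 0² = 1 + 0 = 1  — reached 1.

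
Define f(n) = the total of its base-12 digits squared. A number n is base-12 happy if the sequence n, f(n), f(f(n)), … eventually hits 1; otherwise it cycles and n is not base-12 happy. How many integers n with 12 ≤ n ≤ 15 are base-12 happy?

12: 12 → 1  — base-12 happy
13: 13 → 2 → 4 → 16 → 17 → 26 → 8 → 64 → 41 → 34 → 104 → 128 → 164 → 66 → 61 → 26  — not base-12 happy
14: 14 → 5 → 25 → 5  — not base-12 happy
15: 15 → 10 → 100 → 80 → 100  — not base-12 happy
base-12 happy: 12

1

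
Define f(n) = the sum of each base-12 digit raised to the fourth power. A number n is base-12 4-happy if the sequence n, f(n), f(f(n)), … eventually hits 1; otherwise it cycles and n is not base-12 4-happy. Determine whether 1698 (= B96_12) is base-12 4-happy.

1698 = (11,9,6)_12 → 11⁴ + 9⁴ + 6⁴ = 22498
22498 = (1,1,0,2,10)_12 → 1⁴ + 1⁴ + 0⁴ + 2⁴ + 10⁴ = 10018
10018 = (5,9,6,10)_12 → 5⁴ + 9⁴ + 6⁴ + 10⁴ = 18482
18482 = (10,8,4,2)_12 → 10⁴ + 8⁴ + 4⁴ + 2⁴ = 14368
14368 = (8,3,9,4)_12 → 8⁴ + 3⁴ + 9⁴ + 4⁴ = 10994
10994 = (6,4,4,2)_12 → 6⁴ + 4⁴ + 4⁴ + 2⁴ = 1824
1824 = (1,0,8,0)_12 → 1⁴ + 0⁴ + 8⁴ + 0⁴ = 4097
4097 = (2,4,5,5)_12 → 2⁴ + 4⁴ + 5⁴ + 5⁴ = 1522
1522 = (10,6,10)_12 → 10⁴ + 6⁴ + 10⁴ = 21296
21296 = (1,0,3,10,8)_12 → 1⁴ + 0⁴ + 3⁴ + 10⁴ + 8⁴ = 14178
14178 = (8,2,5,6)_12 → 8⁴ + 2⁴ + 5⁴ + 6⁴ = 6033
6033 = (3,5,10,9)_12 → 3⁴ + 5⁴ + 10⁴ + 9⁴ = 17267
17267 = (9,11,10,11)_12 → 9⁴ + 11⁴ + 10⁴ + 11⁴ = 45843
45843 = (2,2,6,4,3)_12 → 2⁴ + 2⁴ + 6⁴ + 4⁴ + 3⁴ = 1665
1665 = (11,6,9)_12 → 11⁴ + 6⁴ + 9⁴ = 22498  — 22498 already seen; the sequence cycles without reaching 1.

not base-12 4-happy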